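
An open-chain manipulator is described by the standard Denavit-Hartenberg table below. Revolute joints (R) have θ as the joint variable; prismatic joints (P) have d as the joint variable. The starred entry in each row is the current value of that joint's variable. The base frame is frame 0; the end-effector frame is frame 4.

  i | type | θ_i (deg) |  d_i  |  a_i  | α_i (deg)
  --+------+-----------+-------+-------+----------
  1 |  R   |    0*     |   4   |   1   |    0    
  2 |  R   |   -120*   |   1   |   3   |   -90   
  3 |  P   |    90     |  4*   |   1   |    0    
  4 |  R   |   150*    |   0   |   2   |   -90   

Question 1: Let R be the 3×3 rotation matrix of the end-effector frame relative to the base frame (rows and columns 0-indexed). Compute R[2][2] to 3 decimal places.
End-effector z-axis (col 2 of R) = (-0.4330,-0.7500,0.5000)
R[2][2] = 0.5000

0.500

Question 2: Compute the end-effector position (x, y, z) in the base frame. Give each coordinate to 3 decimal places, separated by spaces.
3.464 -3.732 5.732

after link 1: o_1 = (1.0000, 0.0000, 4.0000)
after link 2: o_2 = (-0.5000, -2.5981, 5.0000)
after link 3: o_3 = (2.9641, -4.5981, 4.0000)
after link 4: o_4 = (3.4641, -3.7321, 5.7321)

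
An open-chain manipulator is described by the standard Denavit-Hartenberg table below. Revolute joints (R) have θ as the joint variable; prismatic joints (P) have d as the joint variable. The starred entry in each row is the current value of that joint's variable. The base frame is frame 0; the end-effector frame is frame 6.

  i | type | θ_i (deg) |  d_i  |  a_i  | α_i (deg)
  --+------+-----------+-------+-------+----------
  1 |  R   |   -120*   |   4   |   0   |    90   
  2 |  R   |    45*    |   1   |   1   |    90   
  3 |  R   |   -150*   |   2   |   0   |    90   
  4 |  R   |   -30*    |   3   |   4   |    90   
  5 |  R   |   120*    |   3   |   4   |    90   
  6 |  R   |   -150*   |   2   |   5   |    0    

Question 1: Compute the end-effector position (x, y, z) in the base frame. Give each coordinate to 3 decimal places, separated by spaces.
0.730 4.841 1.397

after link 1: o_1 = (0.0000, 0.0000, 4.0000)
after link 2: o_2 = (-1.2196, -0.1124, 4.7071)
after link 3: o_3 = (-1.9267, -1.3371, 3.2929)
after link 4: o_4 = (-0.3786, 3.0763, 1.5251)
after link 5: o_5 = (-4.1884, 5.7096, 3.4096)
after link 6: o_6 = (0.7302, 4.8407, 1.3966)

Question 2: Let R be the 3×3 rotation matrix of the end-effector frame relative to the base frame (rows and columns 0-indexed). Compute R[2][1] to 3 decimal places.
End-effector y-axis (col 1 of R) = (-0.3975,-0.1551,-0.9044)
R[2][1] = -0.9044

-0.904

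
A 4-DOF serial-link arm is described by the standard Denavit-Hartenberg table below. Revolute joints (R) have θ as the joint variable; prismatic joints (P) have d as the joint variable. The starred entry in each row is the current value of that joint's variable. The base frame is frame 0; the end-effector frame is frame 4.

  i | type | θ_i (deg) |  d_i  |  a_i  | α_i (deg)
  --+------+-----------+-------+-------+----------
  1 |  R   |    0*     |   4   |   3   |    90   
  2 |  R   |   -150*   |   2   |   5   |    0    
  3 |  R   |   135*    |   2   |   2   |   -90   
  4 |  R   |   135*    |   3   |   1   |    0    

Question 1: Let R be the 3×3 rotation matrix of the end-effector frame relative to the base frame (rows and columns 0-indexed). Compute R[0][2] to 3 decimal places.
0.259

End-effector z-axis (col 2 of R) = (0.2588,-0.0000,0.9659)
R[0][2] = 0.2588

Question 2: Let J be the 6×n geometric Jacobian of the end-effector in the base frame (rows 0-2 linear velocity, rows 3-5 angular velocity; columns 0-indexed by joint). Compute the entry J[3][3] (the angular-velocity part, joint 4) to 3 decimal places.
axis z_3 = (0.2588,-0.0000,0.9659); lever o_n−o_3 = (0.0934,0.7071,3.0808)
cross product → J_v[:, 3] = (-0.6830,-0.7071,0.1830)
J_ω[:, 3] = z_3
entry J[3][3] = 0.2588

0.259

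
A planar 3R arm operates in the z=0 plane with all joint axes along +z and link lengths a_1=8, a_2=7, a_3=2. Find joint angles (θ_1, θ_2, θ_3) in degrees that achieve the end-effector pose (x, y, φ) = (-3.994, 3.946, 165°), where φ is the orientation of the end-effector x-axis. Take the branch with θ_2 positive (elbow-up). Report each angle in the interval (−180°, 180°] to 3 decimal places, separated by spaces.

wrist centre = target − a_3·(cos φ, sin φ) = (-2.0621, 3.4284)
cos θ_2 = (16.0061−8²−7²)/(2·8·7) = -0.8660; θ_2 = 149.9990° (elbow-up)
β = atan2(3.4284,-2.0621) = 121.0268°; ψ = atan2(3.5001,1.9379) = 61.0283°
θ_1 = β − ψ = 59.9985°
θ_3 = φ − θ_1 − θ_2 = -44.9975° (wrapped to (-180°,180°])

59.998 149.999 -44.998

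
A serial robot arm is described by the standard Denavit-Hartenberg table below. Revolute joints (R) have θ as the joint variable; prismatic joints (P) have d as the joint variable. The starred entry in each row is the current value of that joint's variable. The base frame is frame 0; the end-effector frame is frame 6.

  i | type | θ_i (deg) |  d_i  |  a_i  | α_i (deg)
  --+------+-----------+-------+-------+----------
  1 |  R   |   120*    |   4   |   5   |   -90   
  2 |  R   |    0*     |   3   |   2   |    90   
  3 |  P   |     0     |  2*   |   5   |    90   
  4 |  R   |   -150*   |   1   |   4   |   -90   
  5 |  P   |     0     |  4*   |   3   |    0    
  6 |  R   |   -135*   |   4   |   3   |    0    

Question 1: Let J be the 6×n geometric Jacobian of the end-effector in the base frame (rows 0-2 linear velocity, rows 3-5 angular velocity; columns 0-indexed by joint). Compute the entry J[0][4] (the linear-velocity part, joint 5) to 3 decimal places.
-0.250

prismatic axis z_4 = (-0.2500,0.4330,-0.8660)
J_v[:, 4] = z_4; J_ω[:, 4] = (0,0,0)
entry J[0][4] = -0.2500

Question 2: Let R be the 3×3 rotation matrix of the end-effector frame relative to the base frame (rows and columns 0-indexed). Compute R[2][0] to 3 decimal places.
End-effector x-axis (col 0 of R) = (0.3062,0.8839,0.3536)
R[2][0] = 0.3536

0.354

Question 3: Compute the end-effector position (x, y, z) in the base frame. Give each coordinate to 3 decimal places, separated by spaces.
-5.782 10.258 -3.368

after link 1: o_1 = (-2.5000, 4.3301, 4.0000)
after link 2: o_2 = (-6.0981, 4.5622, 4.0000)
after link 3: o_3 = (-8.5981, 8.8923, 6.0000)
after link 4: o_4 = (-6.0000, 6.3923, 4.0000)
after link 5: o_5 = (-5.7010, 5.8744, -0.9641)
after link 6: o_6 = (-5.7824, 10.2581, -3.3675)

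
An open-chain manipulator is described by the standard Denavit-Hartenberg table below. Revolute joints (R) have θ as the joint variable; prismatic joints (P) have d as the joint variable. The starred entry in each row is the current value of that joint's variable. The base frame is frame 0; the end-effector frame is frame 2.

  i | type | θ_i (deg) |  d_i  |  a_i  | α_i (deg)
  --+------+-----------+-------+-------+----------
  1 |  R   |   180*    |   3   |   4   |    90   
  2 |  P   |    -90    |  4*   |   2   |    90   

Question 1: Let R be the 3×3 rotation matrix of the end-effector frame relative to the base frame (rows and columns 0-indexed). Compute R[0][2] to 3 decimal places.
1.000

End-effector z-axis (col 2 of R) = (1.0000,-0.0000,-0.0000)
R[0][2] = 1.0000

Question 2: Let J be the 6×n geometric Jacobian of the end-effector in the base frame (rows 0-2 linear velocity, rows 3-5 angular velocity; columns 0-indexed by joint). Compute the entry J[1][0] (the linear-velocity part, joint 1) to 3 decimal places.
-4.000

axis z_0 = ẑ; lever o_n−o_0 = (-4.0000,4.0000,1.0000)
cross product → J_v[:, 0] = (-4.0000,-4.0000,0.0000)
J_ω[:, 0] = z_0
entry J[1][0] = -4.0000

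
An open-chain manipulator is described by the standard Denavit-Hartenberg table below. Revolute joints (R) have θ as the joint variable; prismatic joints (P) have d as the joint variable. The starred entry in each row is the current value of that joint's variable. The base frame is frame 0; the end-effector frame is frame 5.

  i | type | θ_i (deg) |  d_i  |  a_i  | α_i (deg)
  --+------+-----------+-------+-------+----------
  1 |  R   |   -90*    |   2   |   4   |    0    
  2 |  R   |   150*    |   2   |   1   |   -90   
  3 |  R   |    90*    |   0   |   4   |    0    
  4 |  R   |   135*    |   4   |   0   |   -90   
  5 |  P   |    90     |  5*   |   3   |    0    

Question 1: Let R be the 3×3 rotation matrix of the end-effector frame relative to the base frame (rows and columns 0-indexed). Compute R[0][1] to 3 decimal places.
End-effector y-axis (col 1 of R) = (0.3536,0.6124,-0.7071)
R[0][1] = 0.3536

0.354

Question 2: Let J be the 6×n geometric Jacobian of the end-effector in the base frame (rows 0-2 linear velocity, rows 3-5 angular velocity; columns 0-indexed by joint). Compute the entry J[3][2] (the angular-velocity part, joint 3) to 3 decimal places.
axis z_2 = (-0.8660,0.5000,0.0000); lever o_n−o_2 = (0.9017,3.5619,-0.4645)
cross product → J_v[:, 2] = (-0.2322,-0.4022,-3.5355)
J_ω[:, 2] = z_2
entry J[3][2] = -0.8660

-0.866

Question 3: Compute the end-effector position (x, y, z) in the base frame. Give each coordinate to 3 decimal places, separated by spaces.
after link 1: o_1 = (0.0000, -4.0000, 2.0000)
after link 2: o_2 = (0.5000, -3.1340, 4.0000)
after link 3: o_3 = (0.5000, -3.1340, 0.0000)
after link 4: o_4 = (-2.9641, -1.1340, 0.0000)
after link 5: o_5 = (1.4017, 0.4279, 3.5355)

1.402 0.428 3.536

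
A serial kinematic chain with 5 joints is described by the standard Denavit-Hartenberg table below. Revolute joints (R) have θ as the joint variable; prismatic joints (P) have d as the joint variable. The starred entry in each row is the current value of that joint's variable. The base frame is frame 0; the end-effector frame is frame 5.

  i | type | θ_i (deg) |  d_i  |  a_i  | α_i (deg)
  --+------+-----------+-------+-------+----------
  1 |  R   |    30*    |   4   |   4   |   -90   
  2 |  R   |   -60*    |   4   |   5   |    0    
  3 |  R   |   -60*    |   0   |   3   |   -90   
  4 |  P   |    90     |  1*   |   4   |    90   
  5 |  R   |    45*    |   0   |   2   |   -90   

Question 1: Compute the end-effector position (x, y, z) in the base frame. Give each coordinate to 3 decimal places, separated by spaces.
6.848 2.321 12.135

after link 1: o_1 = (3.4641, 2.0000, 4.0000)
after link 2: o_2 = (3.6292, 6.7141, 8.3301)
after link 3: o_3 = (2.3301, 5.9641, 10.9282)
after link 4: o_4 = (5.0801, 2.9330, 11.4282)
after link 5: o_5 = (6.8479, 2.3206, 12.1353)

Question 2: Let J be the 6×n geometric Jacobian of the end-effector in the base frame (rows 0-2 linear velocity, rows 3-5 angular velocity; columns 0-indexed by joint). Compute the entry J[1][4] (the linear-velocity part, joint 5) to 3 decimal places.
axis z_4 = (-0.4330,-0.2500,0.8660); lever o_n−o_4 = (1.7678,-0.6124,0.7071)
cross product → J_v[:, 4] = (0.3536,1.8371,0.7071)
J_ω[:, 4] = z_4
entry J[1][4] = 1.8371

1.837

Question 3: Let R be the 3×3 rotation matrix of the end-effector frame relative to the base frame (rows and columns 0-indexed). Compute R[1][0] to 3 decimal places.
-0.306

End-effector x-axis (col 0 of R) = (0.8839,-0.3062,0.3536)
R[1][0] = -0.3062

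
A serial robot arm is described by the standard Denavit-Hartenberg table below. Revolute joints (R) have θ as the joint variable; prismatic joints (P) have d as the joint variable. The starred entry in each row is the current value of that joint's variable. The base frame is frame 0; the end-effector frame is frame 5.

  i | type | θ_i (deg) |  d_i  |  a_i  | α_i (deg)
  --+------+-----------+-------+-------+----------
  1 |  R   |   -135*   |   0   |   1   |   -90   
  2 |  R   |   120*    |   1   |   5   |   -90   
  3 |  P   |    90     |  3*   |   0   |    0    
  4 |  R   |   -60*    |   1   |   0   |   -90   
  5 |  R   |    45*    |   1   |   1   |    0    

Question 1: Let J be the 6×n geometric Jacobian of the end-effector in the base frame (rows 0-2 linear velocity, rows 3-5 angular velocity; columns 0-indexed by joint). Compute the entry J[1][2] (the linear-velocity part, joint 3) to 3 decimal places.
0.612

prismatic axis z_2 = (0.6124,0.6124,0.5000)
J_v[:, 2] = z_2; J_ω[:, 2] = (0,0,0)
entry J[1][2] = 0.6124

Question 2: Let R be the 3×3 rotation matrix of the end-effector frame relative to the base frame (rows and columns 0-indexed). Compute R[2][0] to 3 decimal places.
-0.884

End-effector x-axis (col 0 of R) = (-0.4665,0.0335,-0.8839)
R[2][0] = -0.8839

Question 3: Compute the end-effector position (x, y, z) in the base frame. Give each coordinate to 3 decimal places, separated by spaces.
after link 1: o_1 = (-0.7071, -0.7071, 0.0000)
after link 2: o_2 = (1.7678, 0.3536, -4.3301)
after link 3: o_3 = (3.6049, 2.1907, -2.8301)
after link 4: o_4 = (4.2173, 2.8030, -2.3301)
after link 5: o_5 = (2.9616, 3.2721, -2.7810)

2.962 3.272 -2.781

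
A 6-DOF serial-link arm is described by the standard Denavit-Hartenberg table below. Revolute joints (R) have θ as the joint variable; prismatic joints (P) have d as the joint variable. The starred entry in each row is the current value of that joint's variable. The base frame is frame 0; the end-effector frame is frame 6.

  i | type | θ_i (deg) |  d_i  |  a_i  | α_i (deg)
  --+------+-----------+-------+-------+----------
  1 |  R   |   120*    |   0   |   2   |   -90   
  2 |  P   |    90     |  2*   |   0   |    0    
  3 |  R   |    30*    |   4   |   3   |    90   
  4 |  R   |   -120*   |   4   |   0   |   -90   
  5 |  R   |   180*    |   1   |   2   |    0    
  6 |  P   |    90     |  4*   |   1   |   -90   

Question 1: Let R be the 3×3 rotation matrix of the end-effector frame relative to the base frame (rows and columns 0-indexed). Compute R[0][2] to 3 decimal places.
0.625

End-effector z-axis (col 2 of R) = (0.6250,0.6495,0.4330)
R[0][2] = 0.6250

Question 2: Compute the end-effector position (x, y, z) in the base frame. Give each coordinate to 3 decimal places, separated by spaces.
-5.614 -0.741 -9.714

after link 1: o_1 = (-1.0000, 1.7321, 0.0000)
after link 2: o_2 = (-2.7321, 0.7321, 0.0000)
after link 3: o_3 = (-5.4462, -2.5670, -2.5981)
after link 4: o_4 = (-7.1782, 0.4330, -4.5981)
after link 5: o_5 = (-7.7787, -0.9910, -6.2141)
after link 6: o_6 = (-5.6136, -0.7410, -9.7141)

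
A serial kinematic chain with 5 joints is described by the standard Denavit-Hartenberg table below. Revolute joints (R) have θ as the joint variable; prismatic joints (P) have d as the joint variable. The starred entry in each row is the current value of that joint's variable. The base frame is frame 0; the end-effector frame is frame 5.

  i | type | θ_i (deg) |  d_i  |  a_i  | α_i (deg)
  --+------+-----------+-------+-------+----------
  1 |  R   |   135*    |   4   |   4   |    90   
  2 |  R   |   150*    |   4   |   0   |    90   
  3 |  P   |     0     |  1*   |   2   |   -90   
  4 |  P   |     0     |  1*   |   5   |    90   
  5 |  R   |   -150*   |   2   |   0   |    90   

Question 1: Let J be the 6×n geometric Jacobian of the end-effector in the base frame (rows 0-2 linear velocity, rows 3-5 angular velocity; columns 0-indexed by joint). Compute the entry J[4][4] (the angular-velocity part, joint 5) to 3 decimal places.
0.354

axis z_4 = (-0.3536,0.3536,0.8660); lever o_n−o_4 = (-0.7071,0.7071,1.7321)
cross product → J_v[:, 4] = (-0.0000,-0.0000,0.0000)
J_ω[:, 4] = z_4
entry J[4][4] = 0.3536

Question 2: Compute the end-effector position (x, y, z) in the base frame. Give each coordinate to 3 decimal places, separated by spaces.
after link 1: o_1 = (-2.8284, 2.8284, 4.0000)
after link 2: o_2 = (0.0000, 5.6569, 4.0000)
after link 3: o_3 = (0.8712, 4.7857, 5.8660)
after link 4: o_4 = (4.6402, 2.4309, 8.3660)
after link 5: o_5 = (3.9331, 3.1380, 10.0981)

3.933 3.138 10.098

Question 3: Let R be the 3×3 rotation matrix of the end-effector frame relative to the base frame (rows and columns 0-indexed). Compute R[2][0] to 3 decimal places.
End-effector x-axis (col 0 of R) = (-0.8839,0.1768,-0.4330)
R[2][0] = -0.4330

-0.433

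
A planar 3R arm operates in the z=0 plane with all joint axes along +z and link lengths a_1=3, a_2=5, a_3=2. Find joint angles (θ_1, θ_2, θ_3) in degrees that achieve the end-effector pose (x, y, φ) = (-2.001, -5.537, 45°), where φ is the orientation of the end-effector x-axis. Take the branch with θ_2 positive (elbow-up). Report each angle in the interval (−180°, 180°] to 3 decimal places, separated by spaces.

wrist centre = target − a_3·(cos φ, sin φ) = (-3.4152, -6.9512)
cos θ_2 = (59.9831−3²−5²)/(2·3·5) = 0.8661; θ_2 = 29.9912° (elbow-up)
β = atan2(-6.9512,-3.4152) = -116.1654°; ψ = atan2(2.4993,7.3305) = 18.8268°
θ_1 = β − ψ = -134.9923°
θ_3 = φ − θ_1 − θ_2 = 150.0010° (wrapped to (-180°,180°])

-134.992 29.991 150.001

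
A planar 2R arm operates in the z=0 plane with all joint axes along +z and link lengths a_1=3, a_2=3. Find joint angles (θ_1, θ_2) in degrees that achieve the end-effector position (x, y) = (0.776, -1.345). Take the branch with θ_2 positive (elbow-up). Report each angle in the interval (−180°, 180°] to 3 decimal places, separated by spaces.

cos θ_2 = (2.4112−3²−3²)/(2·3·3) = -0.8660; θ_2 = 150.0022° (elbow-up)
β = atan2(-1.3450,0.7760) = -60.0171°; ψ = atan2(1.4999,0.4019) = 75.0011°
θ_1 = β − ψ = -135.0182°

-135.018 150.002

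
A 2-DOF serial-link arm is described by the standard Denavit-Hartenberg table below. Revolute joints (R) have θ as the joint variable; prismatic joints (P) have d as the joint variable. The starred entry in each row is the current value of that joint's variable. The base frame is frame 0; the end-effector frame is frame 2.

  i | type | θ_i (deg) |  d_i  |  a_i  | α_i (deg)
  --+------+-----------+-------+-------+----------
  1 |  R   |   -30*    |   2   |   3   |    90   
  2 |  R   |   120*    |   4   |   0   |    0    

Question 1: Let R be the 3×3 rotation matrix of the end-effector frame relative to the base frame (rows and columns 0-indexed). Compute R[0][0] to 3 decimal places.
End-effector x-axis (col 0 of R) = (-0.4330,0.2500,0.8660)
R[0][0] = -0.4330

-0.433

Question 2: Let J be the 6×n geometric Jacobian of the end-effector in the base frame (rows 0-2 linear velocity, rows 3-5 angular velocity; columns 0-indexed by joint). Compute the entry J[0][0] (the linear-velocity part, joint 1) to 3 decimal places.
axis z_0 = ẑ; lever o_n−o_0 = (0.5981,-4.9641,2.0000)
cross product → J_v[:, 0] = (4.9641,0.5981,-0.0000)
J_ω[:, 0] = z_0
entry J[0][0] = 4.9641

4.964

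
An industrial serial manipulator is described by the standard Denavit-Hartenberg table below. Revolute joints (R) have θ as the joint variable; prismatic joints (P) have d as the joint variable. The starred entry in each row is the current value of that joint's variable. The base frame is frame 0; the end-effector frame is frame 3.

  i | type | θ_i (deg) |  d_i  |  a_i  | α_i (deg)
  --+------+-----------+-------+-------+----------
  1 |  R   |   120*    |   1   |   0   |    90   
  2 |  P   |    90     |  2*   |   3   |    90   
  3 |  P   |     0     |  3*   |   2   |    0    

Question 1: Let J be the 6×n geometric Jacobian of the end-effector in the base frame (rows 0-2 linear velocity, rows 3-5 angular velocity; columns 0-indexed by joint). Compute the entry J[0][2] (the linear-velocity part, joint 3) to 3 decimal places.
prismatic axis z_2 = (-0.5000,0.8660,-0.0000)
J_v[:, 2] = z_2; J_ω[:, 2] = (0,0,0)
entry J[0][2] = -0.5000

-0.500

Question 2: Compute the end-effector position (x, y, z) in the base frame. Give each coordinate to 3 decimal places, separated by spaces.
after link 1: o_1 = (0.0000, 0.0000, 1.0000)
after link 2: o_2 = (1.7321, 1.0000, 4.0000)
after link 3: o_3 = (0.2321, 3.5981, 6.0000)

0.232 3.598 6.000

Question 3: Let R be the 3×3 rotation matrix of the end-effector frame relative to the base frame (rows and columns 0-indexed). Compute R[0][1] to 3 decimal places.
End-effector y-axis (col 1 of R) = (0.8660,0.5000,0.0000)
R[0][1] = 0.8660

0.866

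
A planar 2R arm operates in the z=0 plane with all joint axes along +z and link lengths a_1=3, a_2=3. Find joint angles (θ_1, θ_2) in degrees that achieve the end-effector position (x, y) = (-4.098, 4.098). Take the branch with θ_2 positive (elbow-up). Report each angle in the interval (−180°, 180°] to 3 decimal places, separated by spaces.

119.996 30.008

cos θ_2 = (33.5872−3²−3²)/(2·3·3) = 0.8660; θ_2 = 30.0080° (elbow-up)
β = atan2(4.0980,-4.0980) = 135.0000°; ψ = atan2(1.5004,5.5979) = 15.0040°
θ_1 = β − ψ = 119.9960°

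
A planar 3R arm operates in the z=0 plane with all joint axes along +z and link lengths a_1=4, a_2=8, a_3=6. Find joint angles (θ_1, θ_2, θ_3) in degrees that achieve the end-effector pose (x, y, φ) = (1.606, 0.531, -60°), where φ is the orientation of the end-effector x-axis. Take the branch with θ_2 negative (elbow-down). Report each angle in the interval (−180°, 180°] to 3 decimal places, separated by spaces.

wrist centre = target − a_3·(cos φ, sin φ) = (-1.3940, 5.7272)
cos θ_2 = (34.7435−4²−8²)/(2·4·8) = -0.7071; θ_2 = -135.0021° (elbow-down)
β = atan2(5.7272,-1.3940) = 103.6799°; ψ = atan2(-5.6566,-1.6571) = -106.3274°
θ_1 = β − ψ = 210.0073°
θ_3 = φ − θ_1 − θ_2 = -135.0052° (wrapped to (-180°,180°])

-149.993 -135.002 -135.005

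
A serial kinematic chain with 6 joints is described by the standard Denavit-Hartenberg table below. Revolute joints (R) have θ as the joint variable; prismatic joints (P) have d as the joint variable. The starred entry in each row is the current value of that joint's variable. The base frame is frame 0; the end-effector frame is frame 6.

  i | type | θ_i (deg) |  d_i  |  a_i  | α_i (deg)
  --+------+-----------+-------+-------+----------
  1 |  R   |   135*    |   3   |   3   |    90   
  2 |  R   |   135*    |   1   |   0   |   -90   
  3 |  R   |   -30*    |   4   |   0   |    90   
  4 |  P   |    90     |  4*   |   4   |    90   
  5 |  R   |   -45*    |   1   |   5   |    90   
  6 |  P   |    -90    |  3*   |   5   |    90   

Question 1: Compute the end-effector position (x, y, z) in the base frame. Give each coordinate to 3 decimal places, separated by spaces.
-0.454 -2.990 -5.521

after link 1: o_1 = (-2.1213, 2.1213, 3.0000)
after link 2: o_2 = (-1.4142, 2.8284, 3.0000)
after link 3: o_3 = (0.5858, 0.8284, 0.1716)
after link 4: o_4 = (4.0353, 2.2779, -4.0711)
after link 5: o_5 = (5.3084, -2.6183, -4.7087)
after link 6: o_6 = (-0.4538, -2.9897, -5.5206)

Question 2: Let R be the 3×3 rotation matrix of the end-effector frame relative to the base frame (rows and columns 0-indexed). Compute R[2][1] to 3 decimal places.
End-effector y-axis (col 1 of R) = (-0.6098,-0.2562,0.7500)
R[2][1] = 0.7500

0.750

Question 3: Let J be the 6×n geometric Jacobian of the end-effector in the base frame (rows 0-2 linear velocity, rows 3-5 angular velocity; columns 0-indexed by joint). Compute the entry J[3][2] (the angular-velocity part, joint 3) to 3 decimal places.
axis z_2 = (0.5000,-0.5000,-0.7071); lever o_n−o_2 = (0.9604,-5.8181,-8.5206)
cross product → J_v[:, 2] = (0.1463,3.5811,-2.4288)
J_ω[:, 2] = z_2
entry J[3][2] = 0.5000

0.500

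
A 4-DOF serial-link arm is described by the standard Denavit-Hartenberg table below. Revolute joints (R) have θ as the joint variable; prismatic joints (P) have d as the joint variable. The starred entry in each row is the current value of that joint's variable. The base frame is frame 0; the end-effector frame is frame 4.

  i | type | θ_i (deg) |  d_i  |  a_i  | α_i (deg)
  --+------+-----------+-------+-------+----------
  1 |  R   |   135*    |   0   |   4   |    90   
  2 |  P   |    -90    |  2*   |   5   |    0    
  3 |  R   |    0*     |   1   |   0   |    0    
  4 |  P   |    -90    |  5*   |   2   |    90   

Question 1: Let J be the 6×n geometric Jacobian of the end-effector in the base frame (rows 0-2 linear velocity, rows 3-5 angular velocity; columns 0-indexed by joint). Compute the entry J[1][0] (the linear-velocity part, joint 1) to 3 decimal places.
axis z_0 = ẑ; lever o_n−o_0 = (4.2426,7.0711,-5.0000)
cross product → J_v[:, 0] = (-7.0711,4.2426,0.0000)
J_ω[:, 0] = z_0
entry J[1][0] = 4.2426

4.243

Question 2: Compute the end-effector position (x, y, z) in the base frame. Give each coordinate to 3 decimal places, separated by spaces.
after link 1: o_1 = (-2.8284, 2.8284, 0.0000)
after link 2: o_2 = (-1.4142, 4.2426, -5.0000)
after link 3: o_3 = (-0.7071, 4.9497, -5.0000)
after link 4: o_4 = (4.2426, 7.0711, -5.0000)

4.243 7.071 -5.000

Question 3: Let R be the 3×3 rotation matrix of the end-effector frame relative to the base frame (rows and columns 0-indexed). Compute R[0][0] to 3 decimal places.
End-effector x-axis (col 0 of R) = (0.7071,-0.7071,-0.0000)
R[0][0] = 0.7071

0.707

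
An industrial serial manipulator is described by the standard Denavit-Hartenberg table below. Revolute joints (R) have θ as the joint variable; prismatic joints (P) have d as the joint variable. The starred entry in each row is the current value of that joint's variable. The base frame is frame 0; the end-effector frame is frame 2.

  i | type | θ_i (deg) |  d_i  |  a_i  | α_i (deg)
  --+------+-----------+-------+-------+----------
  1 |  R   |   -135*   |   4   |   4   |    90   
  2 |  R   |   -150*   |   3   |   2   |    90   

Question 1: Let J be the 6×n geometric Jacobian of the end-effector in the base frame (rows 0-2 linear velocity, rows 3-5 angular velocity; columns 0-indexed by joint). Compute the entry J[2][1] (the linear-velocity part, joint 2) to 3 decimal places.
axis z_1 = (-0.7071,0.7071,0.0000); lever o_n−o_1 = (-0.8966,3.3461,-1.0000)
cross product → J_v[:, 1] = (-0.7071,-0.7071,-1.7321)
J_ω[:, 1] = z_1
entry J[2][1] = -1.7321

-1.732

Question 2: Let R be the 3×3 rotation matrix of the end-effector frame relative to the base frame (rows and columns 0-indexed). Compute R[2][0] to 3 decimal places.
End-effector x-axis (col 0 of R) = (0.6124,0.6124,-0.5000)
R[2][0] = -0.5000

-0.500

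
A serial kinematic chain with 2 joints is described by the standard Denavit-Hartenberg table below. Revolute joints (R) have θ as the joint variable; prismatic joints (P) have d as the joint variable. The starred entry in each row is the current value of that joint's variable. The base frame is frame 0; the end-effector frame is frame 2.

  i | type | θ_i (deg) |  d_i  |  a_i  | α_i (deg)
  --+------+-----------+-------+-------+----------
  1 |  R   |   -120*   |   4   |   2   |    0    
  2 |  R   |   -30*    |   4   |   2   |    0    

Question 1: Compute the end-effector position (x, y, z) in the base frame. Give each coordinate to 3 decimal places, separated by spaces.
after link 1: o_1 = (-1.0000, -1.7321, 4.0000)
after link 2: o_2 = (-2.7321, -2.7321, 8.0000)

-2.732 -2.732 8.000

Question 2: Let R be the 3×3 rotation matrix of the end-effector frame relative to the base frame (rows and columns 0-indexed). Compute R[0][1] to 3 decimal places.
End-effector y-axis (col 1 of R) = (0.5000,-0.8660,0.0000)
R[0][1] = 0.5000

0.500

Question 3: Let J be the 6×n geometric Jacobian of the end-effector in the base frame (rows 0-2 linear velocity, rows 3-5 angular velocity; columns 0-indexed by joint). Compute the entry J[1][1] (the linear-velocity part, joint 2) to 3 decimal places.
-1.732

axis z_1 = (0.0000,0.0000,1.0000); lever o_n−o_1 = (-1.7321,-1.0000,4.0000)
cross product → J_v[:, 1] = (1.0000,-1.7321,0.0000)
J_ω[:, 1] = z_1
entry J[1][1] = -1.7321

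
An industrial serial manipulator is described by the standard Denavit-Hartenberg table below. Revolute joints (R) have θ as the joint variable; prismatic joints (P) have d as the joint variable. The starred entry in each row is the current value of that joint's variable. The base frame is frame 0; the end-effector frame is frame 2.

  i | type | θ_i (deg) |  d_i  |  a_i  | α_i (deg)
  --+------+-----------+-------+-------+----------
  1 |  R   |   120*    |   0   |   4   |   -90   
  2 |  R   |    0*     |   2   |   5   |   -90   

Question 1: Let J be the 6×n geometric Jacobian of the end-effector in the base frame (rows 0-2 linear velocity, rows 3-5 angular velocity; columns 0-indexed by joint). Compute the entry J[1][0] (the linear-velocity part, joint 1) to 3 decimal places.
axis z_0 = ẑ; lever o_n−o_0 = (-6.2321,6.7942,0.0000)
cross product → J_v[:, 0] = (-6.7942,-6.2321,0.0000)
J_ω[:, 0] = z_0
entry J[1][0] = -6.2321

-6.232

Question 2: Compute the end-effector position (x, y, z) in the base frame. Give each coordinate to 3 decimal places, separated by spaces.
after link 1: o_1 = (-2.0000, 3.4641, 0.0000)
after link 2: o_2 = (-6.2321, 6.7942, 0.0000)

-6.232 6.794 0.000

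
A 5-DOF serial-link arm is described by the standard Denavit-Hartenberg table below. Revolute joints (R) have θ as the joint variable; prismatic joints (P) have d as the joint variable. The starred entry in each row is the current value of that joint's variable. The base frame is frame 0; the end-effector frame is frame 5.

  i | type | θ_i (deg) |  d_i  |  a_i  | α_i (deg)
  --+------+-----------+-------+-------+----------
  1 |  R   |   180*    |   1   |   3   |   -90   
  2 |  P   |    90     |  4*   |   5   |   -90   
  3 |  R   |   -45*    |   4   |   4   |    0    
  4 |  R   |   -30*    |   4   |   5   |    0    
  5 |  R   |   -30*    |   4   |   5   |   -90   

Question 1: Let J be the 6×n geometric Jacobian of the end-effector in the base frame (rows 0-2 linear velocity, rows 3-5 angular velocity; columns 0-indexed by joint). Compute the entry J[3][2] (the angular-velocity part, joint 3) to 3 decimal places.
1.000

axis z_2 = (1.0000,-0.0000,-0.0000); lever o_n−o_2 = (12.0000,-12.4877,-2.8284)
cross product → J_v[:, 2] = (-0.0000,2.8284,-12.4877)
J_ω[:, 2] = z_2
entry J[3][2] = 1.0000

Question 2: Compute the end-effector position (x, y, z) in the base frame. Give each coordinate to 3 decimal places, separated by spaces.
after link 1: o_1 = (-3.0000, 0.0000, 1.0000)
after link 2: o_2 = (-3.0000, -4.0000, -4.0000)
after link 3: o_3 = (1.0000, -6.8284, -6.8284)
after link 4: o_4 = (5.0000, -11.6581, -8.1225)
after link 5: o_5 = (9.0000, -16.4877, -6.8284)

9.000 -16.488 -6.828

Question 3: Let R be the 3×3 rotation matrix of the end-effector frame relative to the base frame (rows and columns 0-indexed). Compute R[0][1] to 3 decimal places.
-1.000

End-effector y-axis (col 1 of R) = (-1.0000,0.0000,0.0000)
R[0][1] = -1.0000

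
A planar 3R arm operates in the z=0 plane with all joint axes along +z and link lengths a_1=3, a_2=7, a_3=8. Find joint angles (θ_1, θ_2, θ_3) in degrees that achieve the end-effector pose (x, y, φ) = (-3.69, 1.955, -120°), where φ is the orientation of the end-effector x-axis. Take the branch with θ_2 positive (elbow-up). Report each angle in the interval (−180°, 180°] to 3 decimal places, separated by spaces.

45.006 59.988 135.005

wrist centre = target − a_3·(cos φ, sin φ) = (0.3100, 8.8832)
cos θ_2 = (79.0074−3²−7²)/(2·3·7) = 0.5002; θ_2 = 59.9883° (elbow-up)
β = atan2(8.8832,0.3100) = 88.0013°; ψ = atan2(6.0615,6.5012) = 42.9951°
θ_1 = β − ψ = 45.0062°
θ_3 = φ − θ_1 − θ_2 = 135.0054° (wrapped to (-180°,180°])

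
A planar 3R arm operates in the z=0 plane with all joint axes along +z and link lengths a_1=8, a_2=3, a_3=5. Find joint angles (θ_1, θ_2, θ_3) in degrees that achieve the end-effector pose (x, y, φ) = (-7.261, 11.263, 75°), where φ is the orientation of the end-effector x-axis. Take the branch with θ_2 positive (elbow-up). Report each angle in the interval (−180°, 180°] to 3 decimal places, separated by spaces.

135.007 29.979 -89.986

wrist centre = target − a_3·(cos φ, sin φ) = (-8.5551, 6.4334)
cos θ_2 = (114.5779−8²−3²)/(2·8·3) = 0.8662; θ_2 = 29.9792° (elbow-up)
β = atan2(6.4334,-8.5551) = 143.0571°; ψ = atan2(1.4991,10.5986) = 8.0505°
θ_1 = β − ψ = 135.0066°
θ_3 = φ − θ_1 − θ_2 = -89.9859° (wrapped to (-180°,180°])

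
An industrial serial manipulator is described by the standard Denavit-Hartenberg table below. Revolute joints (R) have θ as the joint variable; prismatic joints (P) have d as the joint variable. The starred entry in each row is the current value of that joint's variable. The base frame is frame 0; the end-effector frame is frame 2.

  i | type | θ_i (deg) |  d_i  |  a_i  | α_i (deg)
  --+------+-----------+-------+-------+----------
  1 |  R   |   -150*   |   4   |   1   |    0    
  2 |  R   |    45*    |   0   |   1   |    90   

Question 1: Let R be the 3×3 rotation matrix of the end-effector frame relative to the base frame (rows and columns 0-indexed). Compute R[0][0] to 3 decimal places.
End-effector x-axis (col 0 of R) = (-0.2588,-0.9659,0.0000)
R[0][0] = -0.2588

-0.259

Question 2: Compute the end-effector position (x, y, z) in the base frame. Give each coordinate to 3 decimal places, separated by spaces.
after link 1: o_1 = (-0.8660, -0.5000, 4.0000)
after link 2: o_2 = (-1.1248, -1.4659, 4.0000)

-1.125 -1.466 4.000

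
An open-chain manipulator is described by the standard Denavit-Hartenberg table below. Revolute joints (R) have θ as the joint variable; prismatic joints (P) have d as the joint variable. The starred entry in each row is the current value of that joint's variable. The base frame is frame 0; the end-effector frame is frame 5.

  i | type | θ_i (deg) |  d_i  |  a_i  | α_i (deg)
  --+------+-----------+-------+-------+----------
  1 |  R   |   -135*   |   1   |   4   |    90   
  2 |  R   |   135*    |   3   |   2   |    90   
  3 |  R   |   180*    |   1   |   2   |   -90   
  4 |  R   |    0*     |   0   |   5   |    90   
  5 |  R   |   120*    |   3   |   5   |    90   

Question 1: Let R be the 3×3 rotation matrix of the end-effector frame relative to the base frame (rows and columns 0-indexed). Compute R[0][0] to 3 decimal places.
End-effector x-axis (col 0 of R) = (0.8624,-0.3624,0.3536)
R[0][0] = 0.8624

0.862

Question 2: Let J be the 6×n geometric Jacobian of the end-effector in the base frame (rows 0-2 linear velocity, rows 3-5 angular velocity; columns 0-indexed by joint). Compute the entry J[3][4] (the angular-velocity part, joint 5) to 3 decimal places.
axis z_4 = (-0.5000,-0.5000,0.7071); lever o_n−o_4 = (2.8119,-3.3119,3.8891)
cross product → J_v[:, 4] = (0.3973,3.9328,3.0619)
J_ω[:, 4] = z_4
entry J[3][4] = -0.5000

-0.500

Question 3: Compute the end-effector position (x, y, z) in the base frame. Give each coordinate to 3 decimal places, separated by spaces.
-5.138 -7.019 2.061

after link 1: o_1 = (-2.8284, -2.8284, 1.0000)
after link 2: o_2 = (-3.9497, 0.2929, 2.4142)
after link 3: o_3 = (-5.4497, -1.2071, 1.7071)
after link 4: o_4 = (-7.9497, -3.7071, -1.8284)
after link 5: o_5 = (-5.1379, -7.0190, 2.0607)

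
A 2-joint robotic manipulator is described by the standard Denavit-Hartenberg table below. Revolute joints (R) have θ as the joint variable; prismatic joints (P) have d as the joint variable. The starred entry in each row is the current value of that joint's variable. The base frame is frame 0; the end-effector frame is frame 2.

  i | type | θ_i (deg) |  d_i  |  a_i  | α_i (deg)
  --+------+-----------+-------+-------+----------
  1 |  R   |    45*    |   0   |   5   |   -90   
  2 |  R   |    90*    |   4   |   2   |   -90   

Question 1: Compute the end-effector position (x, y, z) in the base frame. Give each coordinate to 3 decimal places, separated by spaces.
after link 1: o_1 = (3.5355, 3.5355, 0.0000)
after link 2: o_2 = (0.7071, 6.3640, -2.0000)

0.707 6.364 -2.000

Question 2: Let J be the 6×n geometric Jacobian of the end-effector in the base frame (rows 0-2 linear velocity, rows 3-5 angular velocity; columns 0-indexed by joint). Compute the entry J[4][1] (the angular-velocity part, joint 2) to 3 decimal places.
axis z_1 = (-0.7071,0.7071,0.0000); lever o_n−o_1 = (-2.8284,2.8284,-2.0000)
cross product → J_v[:, 1] = (-1.4142,-1.4142,0.0000)
J_ω[:, 1] = z_1
entry J[4][1] = 0.7071

0.707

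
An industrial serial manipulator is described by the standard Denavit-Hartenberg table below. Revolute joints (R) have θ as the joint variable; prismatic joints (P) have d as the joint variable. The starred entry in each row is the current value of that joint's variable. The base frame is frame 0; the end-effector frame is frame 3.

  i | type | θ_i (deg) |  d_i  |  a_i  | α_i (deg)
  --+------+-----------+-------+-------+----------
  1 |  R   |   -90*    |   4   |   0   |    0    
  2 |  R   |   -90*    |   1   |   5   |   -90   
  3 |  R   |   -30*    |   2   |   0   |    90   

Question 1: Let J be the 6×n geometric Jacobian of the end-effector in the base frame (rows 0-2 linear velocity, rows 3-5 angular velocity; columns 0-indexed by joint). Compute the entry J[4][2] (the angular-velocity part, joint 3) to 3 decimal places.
-1.000

axis z_2 = (0.0000,-1.0000,0.0000); lever o_n−o_2 = (0.0000,-2.0000,0.0000)
cross product → J_v[:, 2] = (0.0000,0.0000,-0.0000)
J_ω[:, 2] = z_2
entry J[4][2] = -1.0000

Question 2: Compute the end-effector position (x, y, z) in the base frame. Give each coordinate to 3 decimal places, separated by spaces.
-5.000 -2.000 5.000

after link 1: o_1 = (0.0000, 0.0000, 4.0000)
after link 2: o_2 = (-5.0000, -0.0000, 5.0000)
after link 3: o_3 = (-5.0000, -2.0000, 5.0000)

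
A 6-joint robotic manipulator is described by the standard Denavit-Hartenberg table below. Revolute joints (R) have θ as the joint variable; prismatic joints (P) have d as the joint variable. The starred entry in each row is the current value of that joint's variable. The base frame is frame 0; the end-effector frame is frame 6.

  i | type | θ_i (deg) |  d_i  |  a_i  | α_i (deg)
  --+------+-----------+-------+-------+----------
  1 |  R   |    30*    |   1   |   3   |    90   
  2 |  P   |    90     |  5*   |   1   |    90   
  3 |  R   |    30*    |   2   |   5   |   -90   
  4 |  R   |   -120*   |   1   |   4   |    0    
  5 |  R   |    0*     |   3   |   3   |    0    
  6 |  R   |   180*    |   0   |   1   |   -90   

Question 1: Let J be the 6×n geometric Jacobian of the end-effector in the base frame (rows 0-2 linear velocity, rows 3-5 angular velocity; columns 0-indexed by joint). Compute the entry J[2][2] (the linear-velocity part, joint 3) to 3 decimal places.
axis z_2 = (0.8660,0.5000,-0.0000); lever o_n−o_2 = (8.4641,-0.2679,-0.2679)
cross product → J_v[:, 2] = (-0.1340,0.2321,-4.4641)
J_ω[:, 2] = z_2
entry J[2][2] = -4.4641

-4.464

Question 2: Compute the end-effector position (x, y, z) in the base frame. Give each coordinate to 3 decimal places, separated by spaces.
13.562 -3.098 1.732

after link 1: o_1 = (2.5981, 1.5000, 1.0000)
after link 2: o_2 = (5.0981, -2.8301, 2.0000)
after link 3: o_3 = (8.0801, -3.9952, 6.3301)
after link 4: o_4 = (11.0131, -2.1471, 4.0981)
after link 5: o_5 = (14.1872, -2.4486, 1.2990)
after link 6: o_6 = (13.5622, -3.0981, 1.7321)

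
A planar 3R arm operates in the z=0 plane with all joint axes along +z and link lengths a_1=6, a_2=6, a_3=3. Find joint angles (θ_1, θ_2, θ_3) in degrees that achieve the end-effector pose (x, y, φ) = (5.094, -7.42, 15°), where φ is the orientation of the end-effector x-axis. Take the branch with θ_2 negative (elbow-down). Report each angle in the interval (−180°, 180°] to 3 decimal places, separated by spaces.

wrist centre = target − a_3·(cos φ, sin φ) = (2.1962, -8.1965)
cos θ_2 = (72.0053−6²−6²)/(2·6·6) = 0.0001; θ_2 = -89.9958° (elbow-down)
β = atan2(-8.1965,2.1962) = -75.0001°; ψ = atan2(-6.0000,6.0004) = -44.9979°
θ_1 = β − ψ = -30.0022°
θ_3 = φ − θ_1 − θ_2 = 134.9980° (wrapped to (-180°,180°])

-30.002 -89.996 134.998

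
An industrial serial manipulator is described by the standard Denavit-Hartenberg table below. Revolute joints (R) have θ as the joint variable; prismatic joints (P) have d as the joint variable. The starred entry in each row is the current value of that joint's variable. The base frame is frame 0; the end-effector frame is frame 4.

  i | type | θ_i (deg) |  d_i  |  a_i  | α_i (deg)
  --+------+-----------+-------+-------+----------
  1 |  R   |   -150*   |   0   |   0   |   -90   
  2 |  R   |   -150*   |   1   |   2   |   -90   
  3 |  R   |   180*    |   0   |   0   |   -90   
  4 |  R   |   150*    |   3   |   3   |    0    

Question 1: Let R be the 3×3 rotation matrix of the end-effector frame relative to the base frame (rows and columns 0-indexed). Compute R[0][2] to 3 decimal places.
0.500

End-effector z-axis (col 2 of R) = (0.5000,-0.8660,0.0000)
R[0][2] = 0.5000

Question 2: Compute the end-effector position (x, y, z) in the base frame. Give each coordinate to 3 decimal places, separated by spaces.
after link 1: o_1 = (0.0000, 0.0000, 0.0000)
after link 2: o_2 = (2.0000, -0.0000, 1.0000)
after link 3: o_3 = (2.0000, -0.0000, 1.0000)
after link 4: o_4 = (6.0981, -1.0981, 1.0000)

6.098 -1.098 1.000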